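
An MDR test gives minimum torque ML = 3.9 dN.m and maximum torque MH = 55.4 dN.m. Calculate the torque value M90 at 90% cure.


M90 = ML + 0.9 * (MH - ML)
M90 = 3.9 + 0.9 * (55.4 - 3.9)
M90 = 3.9 + 0.9 * 51.5
M90 = 50.25 dN.m

50.25 dN.m


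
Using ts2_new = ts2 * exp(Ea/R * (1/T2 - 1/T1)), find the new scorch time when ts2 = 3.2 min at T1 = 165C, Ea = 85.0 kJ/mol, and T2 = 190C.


Convert temperatures: T1 = 165 + 273.15 = 438.15 K, T2 = 190 + 273.15 = 463.15 K
ts2_new = 3.2 * exp(85000 / 8.314 * (1/463.15 - 1/438.15))
1/T2 - 1/T1 = -1.2320e-04
ts2_new = 0.91 min

0.91 min


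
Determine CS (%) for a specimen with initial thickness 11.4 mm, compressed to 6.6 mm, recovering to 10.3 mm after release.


CS = (t0 - recovered) / (t0 - ts) * 100
= (11.4 - 10.3) / (11.4 - 6.6) * 100
= 1.1 / 4.8 * 100
= 22.9%

22.9%


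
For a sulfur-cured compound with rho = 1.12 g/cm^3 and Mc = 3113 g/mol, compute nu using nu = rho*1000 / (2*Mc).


nu = rho * 1000 / (2 * Mc)
nu = 1.12 * 1000 / (2 * 3113)
nu = 1120.0 / 6226
nu = 0.1799 mol/L

0.1799 mol/L


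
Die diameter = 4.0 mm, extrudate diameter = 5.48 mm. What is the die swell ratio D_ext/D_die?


Die swell ratio = D_extrudate / D_die
= 5.48 / 4.0
= 1.37

Die swell = 1.37


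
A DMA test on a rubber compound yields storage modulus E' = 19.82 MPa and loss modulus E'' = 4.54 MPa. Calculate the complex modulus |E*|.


|E*| = sqrt(E'^2 + E''^2)
= sqrt(19.82^2 + 4.54^2)
= sqrt(392.8324 + 20.6116)
= 20.333 MPa

20.333 MPa


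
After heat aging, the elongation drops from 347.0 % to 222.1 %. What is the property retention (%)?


Retention = aged / original * 100
= 222.1 / 347.0 * 100
= 64.0%

64.0%


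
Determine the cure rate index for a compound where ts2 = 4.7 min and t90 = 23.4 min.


CRI = 100 / (t90 - ts2)
= 100 / (23.4 - 4.7)
= 100 / 18.7
= 5.35 min^-1

5.35 min^-1


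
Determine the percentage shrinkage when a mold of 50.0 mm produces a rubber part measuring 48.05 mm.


Shrinkage = (mold - part) / mold * 100
= (50.0 - 48.05) / 50.0 * 100
= 1.95 / 50.0 * 100
= 3.9%

3.9%


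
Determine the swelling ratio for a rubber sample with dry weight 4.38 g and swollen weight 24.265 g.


Q = W_swollen / W_dry
Q = 24.265 / 4.38
Q = 5.54

Q = 5.54


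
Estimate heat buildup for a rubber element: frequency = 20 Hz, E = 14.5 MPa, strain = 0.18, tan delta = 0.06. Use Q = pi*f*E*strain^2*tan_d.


Q = pi * f * E * strain^2 * tan_d
= pi * 20 * 14.5 * 0.18^2 * 0.06
= pi * 20 * 14.5 * 0.0324 * 0.06
= 1.7711

Q = 1.7711


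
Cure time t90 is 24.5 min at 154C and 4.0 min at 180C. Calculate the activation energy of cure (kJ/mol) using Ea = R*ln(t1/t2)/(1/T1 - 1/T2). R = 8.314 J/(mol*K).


T1 = 427.15 K, T2 = 453.15 K
1/T1 - 1/T2 = 1.3432e-04
ln(t1/t2) = ln(24.5/4.0) = 1.8124
Ea = 8.314 * 1.8124 / 1.3432e-04 = 112178.0872 J/mol
Ea = 112.18 kJ/mol

112.18 kJ/mol


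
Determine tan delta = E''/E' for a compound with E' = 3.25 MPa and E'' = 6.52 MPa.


tan delta = E'' / E'
= 6.52 / 3.25
= 2.0062

tan delta = 2.0062


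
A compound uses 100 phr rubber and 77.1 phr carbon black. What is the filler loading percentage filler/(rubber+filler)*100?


Filler % = filler / (rubber + filler) * 100
= 77.1 / (100 + 77.1) * 100
= 77.1 / 177.1 * 100
= 43.53%

43.53%


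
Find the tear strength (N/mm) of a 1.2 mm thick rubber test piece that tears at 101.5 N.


Tear strength = force / thickness
= 101.5 / 1.2
= 84.58 N/mm

84.58 N/mm


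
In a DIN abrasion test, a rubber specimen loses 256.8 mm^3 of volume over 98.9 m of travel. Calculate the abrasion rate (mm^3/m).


Rate = volume_loss / distance
= 256.8 / 98.9
= 2.597 mm^3/m

2.597 mm^3/m


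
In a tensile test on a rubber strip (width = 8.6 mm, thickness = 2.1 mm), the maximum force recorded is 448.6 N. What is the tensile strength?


Area = width * thickness = 8.6 * 2.1 = 18.06 mm^2
TS = force / area = 448.6 / 18.06 = 24.84 MPa

24.84 MPa


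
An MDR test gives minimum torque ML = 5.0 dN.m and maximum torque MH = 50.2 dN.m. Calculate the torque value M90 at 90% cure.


M90 = ML + 0.9 * (MH - ML)
M90 = 5.0 + 0.9 * (50.2 - 5.0)
M90 = 5.0 + 0.9 * 45.2
M90 = 45.68 dN.m

45.68 dN.m


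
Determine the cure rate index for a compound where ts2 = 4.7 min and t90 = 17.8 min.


CRI = 100 / (t90 - ts2)
= 100 / (17.8 - 4.7)
= 100 / 13.1
= 7.63 min^-1

7.63 min^-1


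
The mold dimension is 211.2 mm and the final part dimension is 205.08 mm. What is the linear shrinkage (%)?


Shrinkage = (mold - part) / mold * 100
= (211.2 - 205.08) / 211.2 * 100
= 6.12 / 211.2 * 100
= 2.9%

2.9%


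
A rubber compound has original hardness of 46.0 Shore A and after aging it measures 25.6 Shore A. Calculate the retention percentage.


Retention = aged / original * 100
= 25.6 / 46.0 * 100
= 55.7%

55.7%


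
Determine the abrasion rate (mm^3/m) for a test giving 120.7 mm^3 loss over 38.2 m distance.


Rate = volume_loss / distance
= 120.7 / 38.2
= 3.16 mm^3/m

3.16 mm^3/m


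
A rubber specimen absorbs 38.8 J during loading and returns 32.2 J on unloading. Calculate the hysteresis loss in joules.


Hysteresis loss = loading - unloading
= 38.8 - 32.2
= 6.6 J

6.6 J


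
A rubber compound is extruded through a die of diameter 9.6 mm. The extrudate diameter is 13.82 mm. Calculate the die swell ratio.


Die swell ratio = D_extrudate / D_die
= 13.82 / 9.6
= 1.44

Die swell = 1.44


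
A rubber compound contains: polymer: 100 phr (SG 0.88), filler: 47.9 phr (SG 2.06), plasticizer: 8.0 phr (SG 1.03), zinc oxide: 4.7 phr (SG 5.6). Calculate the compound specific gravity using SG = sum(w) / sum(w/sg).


Sum of weights = 160.6
Volume contributions:
  polymer: 100/0.88 = 113.6364
  filler: 47.9/2.06 = 23.2524
  plasticizer: 8.0/1.03 = 7.7670
  zinc oxide: 4.7/5.6 = 0.8393
Sum of volumes = 145.4951
SG = 160.6 / 145.4951 = 1.104

SG = 1.104


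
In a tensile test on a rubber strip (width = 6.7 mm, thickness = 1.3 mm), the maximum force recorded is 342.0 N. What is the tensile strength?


Area = width * thickness = 6.7 * 1.3 = 8.71 mm^2
TS = force / area = 342.0 / 8.71 = 39.27 MPa

39.27 MPa


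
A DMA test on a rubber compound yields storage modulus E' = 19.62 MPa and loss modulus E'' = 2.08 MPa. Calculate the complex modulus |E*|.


|E*| = sqrt(E'^2 + E''^2)
= sqrt(19.62^2 + 2.08^2)
= sqrt(384.9444 + 4.3264)
= 19.73 MPa

19.73 MPa


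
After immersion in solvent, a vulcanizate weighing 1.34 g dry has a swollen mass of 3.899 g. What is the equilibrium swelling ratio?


Q = W_swollen / W_dry
Q = 3.899 / 1.34
Q = 2.91

Q = 2.91


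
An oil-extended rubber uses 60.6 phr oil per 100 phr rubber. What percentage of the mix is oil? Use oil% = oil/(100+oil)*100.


Oil % = oil / (100 + oil) * 100
= 60.6 / (100 + 60.6) * 100
= 60.6 / 160.6 * 100
= 37.73%

37.73%


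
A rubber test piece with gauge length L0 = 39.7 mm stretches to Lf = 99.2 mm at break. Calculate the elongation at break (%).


Elongation = (Lf - L0) / L0 * 100
= (99.2 - 39.7) / 39.7 * 100
= 59.5 / 39.7 * 100
= 149.9%

149.9%


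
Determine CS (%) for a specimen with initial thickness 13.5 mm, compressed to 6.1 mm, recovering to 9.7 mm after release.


CS = (t0 - recovered) / (t0 - ts) * 100
= (13.5 - 9.7) / (13.5 - 6.1) * 100
= 3.8 / 7.4 * 100
= 51.4%

51.4%


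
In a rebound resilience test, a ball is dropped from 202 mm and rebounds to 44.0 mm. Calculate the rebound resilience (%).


Resilience = h_rebound / h_drop * 100
= 44.0 / 202 * 100
= 21.8%

21.8%


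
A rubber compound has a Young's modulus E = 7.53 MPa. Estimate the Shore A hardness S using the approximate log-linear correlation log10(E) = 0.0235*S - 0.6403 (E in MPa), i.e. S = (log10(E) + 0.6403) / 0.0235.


log10(E) = 0.0235*S - 0.6403  =>  S = (log10(E) + 0.6403) / 0.0235
log10(7.53) = 0.876795
S = (0.876795 + 0.6403) / 0.0235 = 1.517095 / 0.0235
S = 64.6

Shore A = 64.6


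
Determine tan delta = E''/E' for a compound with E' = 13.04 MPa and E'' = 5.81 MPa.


tan delta = E'' / E'
= 5.81 / 13.04
= 0.4456

tan delta = 0.4456


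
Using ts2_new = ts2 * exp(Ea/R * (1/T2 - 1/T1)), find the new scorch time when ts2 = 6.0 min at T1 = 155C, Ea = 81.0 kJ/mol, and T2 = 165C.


Convert temperatures: T1 = 155 + 273.15 = 428.15 K, T2 = 165 + 273.15 = 438.15 K
ts2_new = 6.0 * exp(81000 / 8.314 * (1/438.15 - 1/428.15))
1/T2 - 1/T1 = -5.3307e-05
ts2_new = 3.57 min

3.57 min


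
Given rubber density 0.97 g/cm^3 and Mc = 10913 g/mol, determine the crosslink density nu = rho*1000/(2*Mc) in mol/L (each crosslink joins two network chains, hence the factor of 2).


nu = rho * 1000 / (2 * Mc)
nu = 0.97 * 1000 / (2 * 10913)
nu = 970.0 / 21826
nu = 0.0444 mol/L

0.0444 mol/L


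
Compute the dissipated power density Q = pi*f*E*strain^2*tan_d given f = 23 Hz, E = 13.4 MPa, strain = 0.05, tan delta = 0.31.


Q = pi * f * E * strain^2 * tan_d
= pi * 23 * 13.4 * 0.05^2 * 0.31
= pi * 23 * 13.4 * 0.0025 * 0.31
= 0.7504

Q = 0.7504


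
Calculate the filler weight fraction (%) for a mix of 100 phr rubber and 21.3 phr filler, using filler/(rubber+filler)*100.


Filler % = filler / (rubber + filler) * 100
= 21.3 / (100 + 21.3) * 100
= 21.3 / 121.3 * 100
= 17.56%

17.56%


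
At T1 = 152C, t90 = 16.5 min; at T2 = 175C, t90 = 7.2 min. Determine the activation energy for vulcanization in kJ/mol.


T1 = 425.15 K, T2 = 448.15 K
1/T1 - 1/T2 = 1.2072e-04
ln(t1/t2) = ln(16.5/7.2) = 0.8293
Ea = 8.314 * 0.8293 / 1.2072e-04 = 57114.7950 J/mol
Ea = 57.11 kJ/mol

57.11 kJ/mol


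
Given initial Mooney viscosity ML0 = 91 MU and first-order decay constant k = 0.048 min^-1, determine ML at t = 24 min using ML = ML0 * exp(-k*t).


ML = ML0 * exp(-k * t)
ML = 91 * exp(-0.048 * 24)
ML = 91 * 0.3160
ML = 28.76 MU

28.76 MU


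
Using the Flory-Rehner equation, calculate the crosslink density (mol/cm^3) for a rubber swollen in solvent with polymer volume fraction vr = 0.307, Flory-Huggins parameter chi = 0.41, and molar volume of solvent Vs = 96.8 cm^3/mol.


ln(1 - vr) = ln(1 - 0.307) = -0.3667
Numerator = -((-0.3667) + 0.307 + 0.41 * 0.307^2) = 0.0211
Denominator = 96.8 * (0.307^(1/3) - 0.307/2) = 50.4424
nu = 0.0211 / 50.4424 = 4.1797e-04 mol/cm^3

4.1797e-04 mol/cm^3


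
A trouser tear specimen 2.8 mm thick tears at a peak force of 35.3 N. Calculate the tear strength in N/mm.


Tear strength = force / thickness
= 35.3 / 2.8
= 12.61 N/mm

12.61 N/mm


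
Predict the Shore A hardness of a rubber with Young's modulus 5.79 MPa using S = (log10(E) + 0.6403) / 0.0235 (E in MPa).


log10(E) = 0.0235*S - 0.6403  =>  S = (log10(E) + 0.6403) / 0.0235
log10(5.79) = 0.762679
S = (0.762679 + 0.6403) / 0.0235 = 1.402979 / 0.0235
S = 59.7

Shore A = 59.7


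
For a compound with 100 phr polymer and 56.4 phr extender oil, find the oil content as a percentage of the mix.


Oil % = oil / (100 + oil) * 100
= 56.4 / (100 + 56.4) * 100
= 56.4 / 156.4 * 100
= 36.06%

36.06%


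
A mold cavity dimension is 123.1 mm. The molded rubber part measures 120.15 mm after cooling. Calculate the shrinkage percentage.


Shrinkage = (mold - part) / mold * 100
= (123.1 - 120.15) / 123.1 * 100
= 2.95 / 123.1 * 100
= 2.4%

2.4%


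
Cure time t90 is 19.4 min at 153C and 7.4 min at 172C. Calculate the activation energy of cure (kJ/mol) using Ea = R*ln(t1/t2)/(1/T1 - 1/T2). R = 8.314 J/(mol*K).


T1 = 426.15 K, T2 = 445.15 K
1/T1 - 1/T2 = 1.0016e-04
ln(t1/t2) = ln(19.4/7.4) = 0.9638
Ea = 8.314 * 0.9638 / 1.0016e-04 = 80003.5184 J/mol
Ea = 80.0 kJ/mol

80.0 kJ/mol


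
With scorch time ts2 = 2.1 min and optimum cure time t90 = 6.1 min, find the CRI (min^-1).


CRI = 100 / (t90 - ts2)
= 100 / (6.1 - 2.1)
= 100 / 4.0
= 25.0 min^-1

25.0 min^-1


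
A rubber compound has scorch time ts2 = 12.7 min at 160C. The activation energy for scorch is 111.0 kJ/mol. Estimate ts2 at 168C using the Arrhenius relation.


Convert temperatures: T1 = 160 + 273.15 = 433.15 K, T2 = 168 + 273.15 = 441.15 K
ts2_new = 12.7 * exp(111000 / 8.314 * (1/441.15 - 1/433.15))
1/T2 - 1/T1 = -4.1866e-05
ts2_new = 7.26 min

7.26 min


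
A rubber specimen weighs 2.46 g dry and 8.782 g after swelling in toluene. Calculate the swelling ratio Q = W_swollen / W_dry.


Q = W_swollen / W_dry
Q = 8.782 / 2.46
Q = 3.57

Q = 3.57


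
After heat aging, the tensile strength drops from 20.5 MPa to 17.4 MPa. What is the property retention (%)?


Retention = aged / original * 100
= 17.4 / 20.5 * 100
= 84.9%

84.9%


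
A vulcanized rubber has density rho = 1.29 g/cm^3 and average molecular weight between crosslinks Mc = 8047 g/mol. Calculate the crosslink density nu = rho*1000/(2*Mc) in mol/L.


nu = rho * 1000 / (2 * Mc)
nu = 1.29 * 1000 / (2 * 8047)
nu = 1290.0 / 16094
nu = 0.0802 mol/L

0.0802 mol/L


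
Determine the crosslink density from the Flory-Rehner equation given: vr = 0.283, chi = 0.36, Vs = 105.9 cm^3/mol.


ln(1 - vr) = ln(1 - 0.283) = -0.3327
Numerator = -((-0.3327) + 0.283 + 0.36 * 0.283^2) = 0.0208
Denominator = 105.9 * (0.283^(1/3) - 0.283/2) = 54.5429
nu = 0.0208 / 54.5429 = 3.8222e-04 mol/cm^3

3.8222e-04 mol/cm^3


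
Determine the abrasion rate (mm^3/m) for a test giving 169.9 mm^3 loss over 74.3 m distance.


Rate = volume_loss / distance
= 169.9 / 74.3
= 2.287 mm^3/m

2.287 mm^3/m


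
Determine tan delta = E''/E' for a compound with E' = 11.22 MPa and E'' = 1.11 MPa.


tan delta = E'' / E'
= 1.11 / 11.22
= 0.0989

tan delta = 0.0989


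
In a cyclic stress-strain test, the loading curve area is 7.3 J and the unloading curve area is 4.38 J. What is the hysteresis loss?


Hysteresis loss = loading - unloading
= 7.3 - 4.38
= 2.92 J

2.92 J


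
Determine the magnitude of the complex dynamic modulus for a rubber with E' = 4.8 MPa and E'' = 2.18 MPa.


|E*| = sqrt(E'^2 + E''^2)
= sqrt(4.8^2 + 2.18^2)
= sqrt(23.0400 + 4.7524)
= 5.272 MPa

5.272 MPa


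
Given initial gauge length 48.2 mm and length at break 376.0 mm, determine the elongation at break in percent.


Elongation = (Lf - L0) / L0 * 100
= (376.0 - 48.2) / 48.2 * 100
= 327.8 / 48.2 * 100
= 680.1%

680.1%


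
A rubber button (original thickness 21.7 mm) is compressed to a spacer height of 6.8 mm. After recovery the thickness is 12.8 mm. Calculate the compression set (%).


CS = (t0 - recovered) / (t0 - ts) * 100
= (21.7 - 12.8) / (21.7 - 6.8) * 100
= 8.9 / 14.9 * 100
= 59.7%

59.7%


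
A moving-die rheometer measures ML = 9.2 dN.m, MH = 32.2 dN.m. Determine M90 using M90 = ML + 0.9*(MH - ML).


M90 = ML + 0.9 * (MH - ML)
M90 = 9.2 + 0.9 * (32.2 - 9.2)
M90 = 9.2 + 0.9 * 23.0
M90 = 29.9 dN.m

29.9 dN.m


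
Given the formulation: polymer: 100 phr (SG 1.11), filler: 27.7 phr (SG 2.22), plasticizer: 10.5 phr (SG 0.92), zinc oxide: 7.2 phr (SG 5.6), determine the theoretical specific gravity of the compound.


Sum of weights = 145.4
Volume contributions:
  polymer: 100/1.11 = 90.0901
  filler: 27.7/2.22 = 12.4775
  plasticizer: 10.5/0.92 = 11.4130
  zinc oxide: 7.2/5.6 = 1.2857
Sum of volumes = 115.2663
SG = 145.4 / 115.2663 = 1.261

SG = 1.261


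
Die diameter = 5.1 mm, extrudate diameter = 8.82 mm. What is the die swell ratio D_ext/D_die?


Die swell ratio = D_extrudate / D_die
= 8.82 / 5.1
= 1.729

Die swell = 1.729


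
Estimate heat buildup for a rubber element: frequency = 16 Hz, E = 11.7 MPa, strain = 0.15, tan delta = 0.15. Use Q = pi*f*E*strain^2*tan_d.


Q = pi * f * E * strain^2 * tan_d
= pi * 16 * 11.7 * 0.15^2 * 0.15
= pi * 16 * 11.7 * 0.0225 * 0.15
= 1.9849

Q = 1.9849


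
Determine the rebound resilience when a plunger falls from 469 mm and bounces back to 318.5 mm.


Resilience = h_rebound / h_drop * 100
= 318.5 / 469 * 100
= 67.9%

67.9%


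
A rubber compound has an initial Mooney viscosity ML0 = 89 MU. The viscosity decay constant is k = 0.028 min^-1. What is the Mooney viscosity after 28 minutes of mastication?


ML = ML0 * exp(-k * t)
ML = 89 * exp(-0.028 * 28)
ML = 89 * 0.4566
ML = 40.64 MU

40.64 MU


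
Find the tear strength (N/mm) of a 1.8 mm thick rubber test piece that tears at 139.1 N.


Tear strength = force / thickness
= 139.1 / 1.8
= 77.28 N/mm

77.28 N/mm


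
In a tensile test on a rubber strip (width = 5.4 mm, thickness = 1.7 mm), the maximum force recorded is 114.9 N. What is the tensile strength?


Area = width * thickness = 5.4 * 1.7 = 9.18 mm^2
TS = force / area = 114.9 / 9.18 = 12.52 MPa

12.52 MPa


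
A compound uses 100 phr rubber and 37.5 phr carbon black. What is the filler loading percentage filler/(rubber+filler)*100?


Filler % = filler / (rubber + filler) * 100
= 37.5 / (100 + 37.5) * 100
= 37.5 / 137.5 * 100
= 27.27%

27.27%


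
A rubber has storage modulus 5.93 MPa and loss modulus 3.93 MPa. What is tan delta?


tan delta = E'' / E'
= 3.93 / 5.93
= 0.6627

tan delta = 0.6627


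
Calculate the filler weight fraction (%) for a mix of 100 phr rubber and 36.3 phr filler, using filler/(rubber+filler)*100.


Filler % = filler / (rubber + filler) * 100
= 36.3 / (100 + 36.3) * 100
= 36.3 / 136.3 * 100
= 26.63%

26.63%


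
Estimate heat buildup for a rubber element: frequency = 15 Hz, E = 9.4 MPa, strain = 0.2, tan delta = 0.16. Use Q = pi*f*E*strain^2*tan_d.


Q = pi * f * E * strain^2 * tan_d
= pi * 15 * 9.4 * 0.2^2 * 0.16
= pi * 15 * 9.4 * 0.0400 * 0.16
= 2.8350

Q = 2.8350


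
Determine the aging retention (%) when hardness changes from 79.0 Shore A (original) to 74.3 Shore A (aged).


Retention = aged / original * 100
= 74.3 / 79.0 * 100
= 94.1%

94.1%


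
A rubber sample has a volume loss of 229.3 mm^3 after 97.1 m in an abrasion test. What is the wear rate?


Rate = volume_loss / distance
= 229.3 / 97.1
= 2.361 mm^3/m

2.361 mm^3/m


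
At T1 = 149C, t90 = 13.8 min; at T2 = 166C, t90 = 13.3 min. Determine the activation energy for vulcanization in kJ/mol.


T1 = 422.15 K, T2 = 439.15 K
1/T1 - 1/T2 = 9.1700e-05
ln(t1/t2) = ln(13.8/13.3) = 0.0369
Ea = 8.314 * 0.0369 / 9.1700e-05 = 3345.9602 J/mol
Ea = 3.35 kJ/mol

3.35 kJ/mol


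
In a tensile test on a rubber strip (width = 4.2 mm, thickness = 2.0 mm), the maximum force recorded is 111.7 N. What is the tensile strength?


Area = width * thickness = 4.2 * 2.0 = 8.4 mm^2
TS = force / area = 111.7 / 8.4 = 13.3 MPa

13.3 MPa


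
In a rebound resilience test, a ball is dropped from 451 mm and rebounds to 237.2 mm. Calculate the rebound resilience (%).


Resilience = h_rebound / h_drop * 100
= 237.2 / 451 * 100
= 52.6%

52.6%


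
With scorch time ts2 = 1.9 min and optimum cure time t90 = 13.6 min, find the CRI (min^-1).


CRI = 100 / (t90 - ts2)
= 100 / (13.6 - 1.9)
= 100 / 11.7
= 8.55 min^-1

8.55 min^-1


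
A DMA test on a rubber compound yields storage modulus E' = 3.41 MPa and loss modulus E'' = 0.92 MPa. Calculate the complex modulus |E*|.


|E*| = sqrt(E'^2 + E''^2)
= sqrt(3.41^2 + 0.92^2)
= sqrt(11.6281 + 0.8464)
= 3.532 MPa

3.532 MPa


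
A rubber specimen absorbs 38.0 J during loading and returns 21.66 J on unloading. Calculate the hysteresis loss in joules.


Hysteresis loss = loading - unloading
= 38.0 - 21.66
= 16.34 J

16.34 J


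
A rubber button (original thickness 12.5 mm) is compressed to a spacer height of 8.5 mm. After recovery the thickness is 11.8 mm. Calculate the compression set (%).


CS = (t0 - recovered) / (t0 - ts) * 100
= (12.5 - 11.8) / (12.5 - 8.5) * 100
= 0.7 / 4.0 * 100
= 17.5%

17.5%


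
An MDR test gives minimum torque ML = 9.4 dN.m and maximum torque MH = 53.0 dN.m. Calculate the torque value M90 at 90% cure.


M90 = ML + 0.9 * (MH - ML)
M90 = 9.4 + 0.9 * (53.0 - 9.4)
M90 = 9.4 + 0.9 * 43.6
M90 = 48.64 dN.m

48.64 dN.m


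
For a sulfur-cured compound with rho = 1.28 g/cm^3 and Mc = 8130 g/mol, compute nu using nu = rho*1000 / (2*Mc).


nu = rho * 1000 / (2 * Mc)
nu = 1.28 * 1000 / (2 * 8130)
nu = 1280.0 / 16260
nu = 0.0787 mol/L

0.0787 mol/L


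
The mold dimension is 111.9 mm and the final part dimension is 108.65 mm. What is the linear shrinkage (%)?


Shrinkage = (mold - part) / mold * 100
= (111.9 - 108.65) / 111.9 * 100
= 3.25 / 111.9 * 100
= 2.9%

2.9%


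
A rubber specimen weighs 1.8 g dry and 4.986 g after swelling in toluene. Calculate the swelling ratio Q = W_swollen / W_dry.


Q = W_swollen / W_dry
Q = 4.986 / 1.8
Q = 2.77

Q = 2.77


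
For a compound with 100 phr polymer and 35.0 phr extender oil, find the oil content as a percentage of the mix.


Oil % = oil / (100 + oil) * 100
= 35.0 / (100 + 35.0) * 100
= 35.0 / 135.0 * 100
= 25.93%

25.93%


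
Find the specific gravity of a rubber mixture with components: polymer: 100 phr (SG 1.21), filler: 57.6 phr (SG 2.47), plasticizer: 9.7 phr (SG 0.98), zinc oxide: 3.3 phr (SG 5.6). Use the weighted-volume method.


Sum of weights = 170.6
Volume contributions:
  polymer: 100/1.21 = 82.6446
  filler: 57.6/2.47 = 23.3198
  plasticizer: 9.7/0.98 = 9.8980
  zinc oxide: 3.3/5.6 = 0.5893
Sum of volumes = 116.4517
SG = 170.6 / 116.4517 = 1.465

SG = 1.465


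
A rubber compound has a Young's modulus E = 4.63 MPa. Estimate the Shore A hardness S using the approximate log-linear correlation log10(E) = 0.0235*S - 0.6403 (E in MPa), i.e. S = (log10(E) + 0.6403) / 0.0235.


log10(E) = 0.0235*S - 0.6403  =>  S = (log10(E) + 0.6403) / 0.0235
log10(4.63) = 0.665581
S = (0.665581 + 0.6403) / 0.0235 = 1.305881 / 0.0235
S = 55.6

Shore A = 55.6


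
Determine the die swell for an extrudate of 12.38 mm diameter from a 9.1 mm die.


Die swell ratio = D_extrudate / D_die
= 12.38 / 9.1
= 1.36

Die swell = 1.36


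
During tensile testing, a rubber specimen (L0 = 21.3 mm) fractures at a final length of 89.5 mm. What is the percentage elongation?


Elongation = (Lf - L0) / L0 * 100
= (89.5 - 21.3) / 21.3 * 100
= 68.2 / 21.3 * 100
= 320.2%

320.2%


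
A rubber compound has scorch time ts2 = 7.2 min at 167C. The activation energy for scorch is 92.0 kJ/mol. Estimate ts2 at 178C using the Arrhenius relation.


Convert temperatures: T1 = 167 + 273.15 = 440.15 K, T2 = 178 + 273.15 = 451.15 K
ts2_new = 7.2 * exp(92000 / 8.314 * (1/451.15 - 1/440.15))
1/T2 - 1/T1 = -5.5395e-05
ts2_new = 3.9 min

3.9 min


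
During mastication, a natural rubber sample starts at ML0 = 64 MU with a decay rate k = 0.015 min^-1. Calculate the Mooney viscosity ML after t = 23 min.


ML = ML0 * exp(-k * t)
ML = 64 * exp(-0.015 * 23)
ML = 64 * 0.7082
ML = 45.33 MU

45.33 MU


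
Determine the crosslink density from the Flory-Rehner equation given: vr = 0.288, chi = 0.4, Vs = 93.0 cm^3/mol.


ln(1 - vr) = ln(1 - 0.288) = -0.3397
Numerator = -((-0.3397) + 0.288 + 0.4 * 0.288^2) = 0.0185
Denominator = 93.0 * (0.288^(1/3) - 0.288/2) = 48.0238
nu = 0.0185 / 48.0238 = 3.8522e-04 mol/cm^3

3.8522e-04 mol/cm^3


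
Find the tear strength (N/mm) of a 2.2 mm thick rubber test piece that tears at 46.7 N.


Tear strength = force / thickness
= 46.7 / 2.2
= 21.23 N/mm

21.23 N/mm


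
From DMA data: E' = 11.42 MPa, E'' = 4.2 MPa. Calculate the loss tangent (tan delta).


tan delta = E'' / E'
= 4.2 / 11.42
= 0.3678

tan delta = 0.3678


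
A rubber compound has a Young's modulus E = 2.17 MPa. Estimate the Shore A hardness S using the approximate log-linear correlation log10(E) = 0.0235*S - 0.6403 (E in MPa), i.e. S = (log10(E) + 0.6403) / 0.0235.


log10(E) = 0.0235*S - 0.6403  =>  S = (log10(E) + 0.6403) / 0.0235
log10(2.17) = 0.336460
S = (0.336460 + 0.6403) / 0.0235 = 0.976760 / 0.0235
S = 41.6

Shore A = 41.6


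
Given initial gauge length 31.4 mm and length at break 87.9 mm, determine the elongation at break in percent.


Elongation = (Lf - L0) / L0 * 100
= (87.9 - 31.4) / 31.4 * 100
= 56.5 / 31.4 * 100
= 179.9%

179.9%


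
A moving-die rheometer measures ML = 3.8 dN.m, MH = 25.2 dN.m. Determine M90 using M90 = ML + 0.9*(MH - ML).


M90 = ML + 0.9 * (MH - ML)
M90 = 3.8 + 0.9 * (25.2 - 3.8)
M90 = 3.8 + 0.9 * 21.4
M90 = 23.06 dN.m

23.06 dN.m


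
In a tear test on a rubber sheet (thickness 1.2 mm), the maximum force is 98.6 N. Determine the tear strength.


Tear strength = force / thickness
= 98.6 / 1.2
= 82.17 N/mm

82.17 N/mm


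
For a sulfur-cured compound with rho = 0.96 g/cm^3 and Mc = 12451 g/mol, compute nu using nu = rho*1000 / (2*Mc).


nu = rho * 1000 / (2 * Mc)
nu = 0.96 * 1000 / (2 * 12451)
nu = 960.0 / 24902
nu = 0.0386 mol/L

0.0386 mol/L


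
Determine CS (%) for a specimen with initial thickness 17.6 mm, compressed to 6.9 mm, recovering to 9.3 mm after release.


CS = (t0 - recovered) / (t0 - ts) * 100
= (17.6 - 9.3) / (17.6 - 6.9) * 100
= 8.3 / 10.7 * 100
= 77.6%

77.6%


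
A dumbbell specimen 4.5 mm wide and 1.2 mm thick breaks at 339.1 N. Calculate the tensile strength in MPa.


Area = width * thickness = 4.5 * 1.2 = 5.4 mm^2
TS = force / area = 339.1 / 5.4 = 62.8 MPa

62.8 MPa


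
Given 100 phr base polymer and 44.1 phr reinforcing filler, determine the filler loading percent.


Filler % = filler / (rubber + filler) * 100
= 44.1 / (100 + 44.1) * 100
= 44.1 / 144.1 * 100
= 30.6%

30.6%


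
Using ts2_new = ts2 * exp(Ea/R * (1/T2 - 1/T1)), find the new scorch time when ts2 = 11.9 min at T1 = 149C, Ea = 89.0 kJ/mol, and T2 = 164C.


Convert temperatures: T1 = 149 + 273.15 = 422.15 K, T2 = 164 + 273.15 = 437.15 K
ts2_new = 11.9 * exp(89000 / 8.314 * (1/437.15 - 1/422.15))
1/T2 - 1/T1 = -8.1282e-05
ts2_new = 4.98 min

4.98 min


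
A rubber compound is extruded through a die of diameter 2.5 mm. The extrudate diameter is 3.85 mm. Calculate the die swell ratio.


Die swell ratio = D_extrudate / D_die
= 3.85 / 2.5
= 1.54

Die swell = 1.54


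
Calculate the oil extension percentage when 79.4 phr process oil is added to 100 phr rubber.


Oil % = oil / (100 + oil) * 100
= 79.4 / (100 + 79.4) * 100
= 79.4 / 179.4 * 100
= 44.26%

44.26%


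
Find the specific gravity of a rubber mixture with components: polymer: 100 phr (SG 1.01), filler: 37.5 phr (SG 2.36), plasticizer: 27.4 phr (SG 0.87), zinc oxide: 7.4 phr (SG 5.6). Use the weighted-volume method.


Sum of weights = 172.3
Volume contributions:
  polymer: 100/1.01 = 99.0099
  filler: 37.5/2.36 = 15.8898
  plasticizer: 27.4/0.87 = 31.4943
  zinc oxide: 7.4/5.6 = 1.3214
Sum of volumes = 147.7154
SG = 172.3 / 147.7154 = 1.166

SG = 1.166


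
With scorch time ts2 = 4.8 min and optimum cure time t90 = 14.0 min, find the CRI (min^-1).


CRI = 100 / (t90 - ts2)
= 100 / (14.0 - 4.8)
= 100 / 9.2
= 10.87 min^-1

10.87 min^-1


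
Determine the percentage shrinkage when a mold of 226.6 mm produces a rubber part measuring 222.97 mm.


Shrinkage = (mold - part) / mold * 100
= (226.6 - 222.97) / 226.6 * 100
= 3.63 / 226.6 * 100
= 1.6%

1.6%


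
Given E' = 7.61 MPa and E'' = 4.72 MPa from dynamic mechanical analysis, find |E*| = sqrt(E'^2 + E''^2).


|E*| = sqrt(E'^2 + E''^2)
= sqrt(7.61^2 + 4.72^2)
= sqrt(57.9121 + 22.2784)
= 8.955 MPa

8.955 MPa


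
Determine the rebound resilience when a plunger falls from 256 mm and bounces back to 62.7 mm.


Resilience = h_rebound / h_drop * 100
= 62.7 / 256 * 100
= 24.5%

24.5%


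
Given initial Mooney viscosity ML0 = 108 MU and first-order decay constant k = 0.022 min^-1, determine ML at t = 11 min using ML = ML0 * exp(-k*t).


ML = ML0 * exp(-k * t)
ML = 108 * exp(-0.022 * 11)
ML = 108 * 0.7851
ML = 84.79 MU

84.79 MU


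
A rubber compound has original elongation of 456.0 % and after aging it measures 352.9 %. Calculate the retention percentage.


Retention = aged / original * 100
= 352.9 / 456.0 * 100
= 77.4%

77.4%


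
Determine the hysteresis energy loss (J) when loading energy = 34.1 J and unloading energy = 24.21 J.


Hysteresis loss = loading - unloading
= 34.1 - 24.21
= 9.89 J

9.89 J


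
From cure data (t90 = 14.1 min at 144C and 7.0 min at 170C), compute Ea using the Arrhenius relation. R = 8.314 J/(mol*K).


T1 = 417.15 K, T2 = 443.15 K
1/T1 - 1/T2 = 1.4065e-04
ln(t1/t2) = ln(14.1/7.0) = 0.7003
Ea = 8.314 * 0.7003 / 1.4065e-04 = 41394.4271 J/mol
Ea = 41.39 kJ/mol

41.39 kJ/mol


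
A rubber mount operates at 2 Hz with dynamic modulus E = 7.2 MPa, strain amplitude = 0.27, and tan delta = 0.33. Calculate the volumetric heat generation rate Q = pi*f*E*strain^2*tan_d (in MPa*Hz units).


Q = pi * f * E * strain^2 * tan_d
= pi * 2 * 7.2 * 0.27^2 * 0.33
= pi * 2 * 7.2 * 0.0729 * 0.33
= 1.0883

Q = 1.0883


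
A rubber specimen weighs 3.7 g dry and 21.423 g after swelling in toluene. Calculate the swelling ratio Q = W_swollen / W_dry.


Q = W_swollen / W_dry
Q = 21.423 / 3.7
Q = 5.79

Q = 5.79


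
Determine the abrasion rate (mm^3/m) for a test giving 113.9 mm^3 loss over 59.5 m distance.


Rate = volume_loss / distance
= 113.9 / 59.5
= 1.914 mm^3/m

1.914 mm^3/m


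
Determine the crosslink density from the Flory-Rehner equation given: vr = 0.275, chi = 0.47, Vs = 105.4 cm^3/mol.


ln(1 - vr) = ln(1 - 0.275) = -0.3216
Numerator = -((-0.3216) + 0.275 + 0.47 * 0.275^2) = 0.0110
Denominator = 105.4 * (0.275^(1/3) - 0.275/2) = 54.0487
nu = 0.0110 / 54.0487 = 2.0426e-04 mol/cm^3

2.0426e-04 mol/cm^3


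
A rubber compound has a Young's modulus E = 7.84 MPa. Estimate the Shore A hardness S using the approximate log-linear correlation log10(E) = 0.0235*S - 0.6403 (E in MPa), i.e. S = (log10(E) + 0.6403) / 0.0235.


log10(E) = 0.0235*S - 0.6403  =>  S = (log10(E) + 0.6403) / 0.0235
log10(7.84) = 0.894316
S = (0.894316 + 0.6403) / 0.0235 = 1.534616 / 0.0235
S = 65.3

Shore A = 65.3


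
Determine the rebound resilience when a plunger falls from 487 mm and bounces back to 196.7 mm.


Resilience = h_rebound / h_drop * 100
= 196.7 / 487 * 100
= 40.4%

40.4%


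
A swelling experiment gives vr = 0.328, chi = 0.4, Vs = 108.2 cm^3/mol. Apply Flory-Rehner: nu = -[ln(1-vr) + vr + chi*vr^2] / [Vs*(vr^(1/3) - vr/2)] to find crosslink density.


ln(1 - vr) = ln(1 - 0.328) = -0.3975
Numerator = -((-0.3975) + 0.328 + 0.4 * 0.328^2) = 0.0265
Denominator = 108.2 * (0.328^(1/3) - 0.328/2) = 56.8746
nu = 0.0265 / 56.8746 = 4.6529e-04 mol/cm^3

4.6529e-04 mol/cm^3


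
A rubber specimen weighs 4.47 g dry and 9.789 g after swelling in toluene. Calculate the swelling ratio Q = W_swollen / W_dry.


Q = W_swollen / W_dry
Q = 9.789 / 4.47
Q = 2.19

Q = 2.19


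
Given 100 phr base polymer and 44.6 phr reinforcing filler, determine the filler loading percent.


Filler % = filler / (rubber + filler) * 100
= 44.6 / (100 + 44.6) * 100
= 44.6 / 144.6 * 100
= 30.84%

30.84%


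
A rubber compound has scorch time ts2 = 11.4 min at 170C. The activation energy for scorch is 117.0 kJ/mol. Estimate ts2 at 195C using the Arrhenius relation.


Convert temperatures: T1 = 170 + 273.15 = 443.15 K, T2 = 195 + 273.15 = 468.15 K
ts2_new = 11.4 * exp(117000 / 8.314 * (1/468.15 - 1/443.15))
1/T2 - 1/T1 = -1.2050e-04
ts2_new = 2.09 min

2.09 min


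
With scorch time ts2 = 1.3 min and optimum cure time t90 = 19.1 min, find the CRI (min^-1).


CRI = 100 / (t90 - ts2)
= 100 / (19.1 - 1.3)
= 100 / 17.8
= 5.62 min^-1

5.62 min^-1


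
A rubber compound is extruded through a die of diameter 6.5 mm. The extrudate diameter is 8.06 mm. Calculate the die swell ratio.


Die swell ratio = D_extrudate / D_die
= 8.06 / 6.5
= 1.24

Die swell = 1.24


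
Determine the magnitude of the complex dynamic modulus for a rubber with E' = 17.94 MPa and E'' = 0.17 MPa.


|E*| = sqrt(E'^2 + E''^2)
= sqrt(17.94^2 + 0.17^2)
= sqrt(321.8436 + 0.0289)
= 17.941 MPa

17.941 MPa


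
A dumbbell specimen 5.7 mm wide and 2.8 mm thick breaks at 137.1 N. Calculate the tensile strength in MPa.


Area = width * thickness = 5.7 * 2.8 = 15.96 mm^2
TS = force / area = 137.1 / 15.96 = 8.59 MPa

8.59 MPa


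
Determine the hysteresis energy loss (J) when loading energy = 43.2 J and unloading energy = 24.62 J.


Hysteresis loss = loading - unloading
= 43.2 - 24.62
= 18.58 J

18.58 J


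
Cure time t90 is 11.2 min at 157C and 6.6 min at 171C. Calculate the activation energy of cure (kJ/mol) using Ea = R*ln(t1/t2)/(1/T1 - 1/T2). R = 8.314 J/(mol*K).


T1 = 430.15 K, T2 = 444.15 K
1/T1 - 1/T2 = 7.3279e-05
ln(t1/t2) = ln(11.2/6.6) = 0.5288
Ea = 8.314 * 0.5288 / 7.3279e-05 = 60001.1074 J/mol
Ea = 60.0 kJ/mol

60.0 kJ/mol


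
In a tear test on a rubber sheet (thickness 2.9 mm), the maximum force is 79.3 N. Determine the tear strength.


Tear strength = force / thickness
= 79.3 / 2.9
= 27.34 N/mm

27.34 N/mm


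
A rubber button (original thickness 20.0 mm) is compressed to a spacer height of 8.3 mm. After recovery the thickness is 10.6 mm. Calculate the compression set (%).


CS = (t0 - recovered) / (t0 - ts) * 100
= (20.0 - 10.6) / (20.0 - 8.3) * 100
= 9.4 / 11.7 * 100
= 80.3%

80.3%


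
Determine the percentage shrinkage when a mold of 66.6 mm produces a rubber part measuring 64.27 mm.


Shrinkage = (mold - part) / mold * 100
= (66.6 - 64.27) / 66.6 * 100
= 2.33 / 66.6 * 100
= 3.5%

3.5%


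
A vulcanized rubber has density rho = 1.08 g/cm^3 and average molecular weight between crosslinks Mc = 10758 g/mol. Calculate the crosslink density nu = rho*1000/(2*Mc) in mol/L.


nu = rho * 1000 / (2 * Mc)
nu = 1.08 * 1000 / (2 * 10758)
nu = 1080.0 / 21516
nu = 0.0502 mol/L

0.0502 mol/L


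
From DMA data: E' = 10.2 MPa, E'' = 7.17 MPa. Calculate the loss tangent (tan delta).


tan delta = E'' / E'
= 7.17 / 10.2
= 0.7029

tan delta = 0.7029


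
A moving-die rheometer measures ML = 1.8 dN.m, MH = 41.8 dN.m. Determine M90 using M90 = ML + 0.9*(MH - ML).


M90 = ML + 0.9 * (MH - ML)
M90 = 1.8 + 0.9 * (41.8 - 1.8)
M90 = 1.8 + 0.9 * 40.0
M90 = 37.8 dN.m

37.8 dN.m


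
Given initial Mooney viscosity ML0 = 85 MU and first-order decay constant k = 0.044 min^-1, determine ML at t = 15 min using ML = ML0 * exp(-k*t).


ML = ML0 * exp(-k * t)
ML = 85 * exp(-0.044 * 15)
ML = 85 * 0.5169
ML = 43.93 MU

43.93 MU


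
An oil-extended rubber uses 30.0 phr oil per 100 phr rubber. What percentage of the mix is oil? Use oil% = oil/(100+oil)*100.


Oil % = oil / (100 + oil) * 100
= 30.0 / (100 + 30.0) * 100
= 30.0 / 130.0 * 100
= 23.08%

23.08%


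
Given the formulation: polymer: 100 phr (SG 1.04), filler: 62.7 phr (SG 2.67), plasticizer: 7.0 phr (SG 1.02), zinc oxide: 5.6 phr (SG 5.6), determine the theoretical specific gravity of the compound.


Sum of weights = 175.3
Volume contributions:
  polymer: 100/1.04 = 96.1538
  filler: 62.7/2.67 = 23.4831
  plasticizer: 7.0/1.02 = 6.8627
  zinc oxide: 5.6/5.6 = 1.0000
Sum of volumes = 127.4997
SG = 175.3 / 127.4997 = 1.375

SG = 1.375


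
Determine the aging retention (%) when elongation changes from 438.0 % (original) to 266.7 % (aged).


Retention = aged / original * 100
= 266.7 / 438.0 * 100
= 60.9%

60.9%


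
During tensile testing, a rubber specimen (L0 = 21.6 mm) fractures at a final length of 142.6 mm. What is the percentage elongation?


Elongation = (Lf - L0) / L0 * 100
= (142.6 - 21.6) / 21.6 * 100
= 121.0 / 21.6 * 100
= 560.2%

560.2%


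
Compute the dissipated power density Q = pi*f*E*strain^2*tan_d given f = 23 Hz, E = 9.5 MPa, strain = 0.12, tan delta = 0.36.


Q = pi * f * E * strain^2 * tan_d
= pi * 23 * 9.5 * 0.12^2 * 0.36
= pi * 23 * 9.5 * 0.0144 * 0.36
= 3.5585

Q = 3.5585


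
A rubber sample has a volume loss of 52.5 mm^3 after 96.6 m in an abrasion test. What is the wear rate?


Rate = volume_loss / distance
= 52.5 / 96.6
= 0.543 mm^3/m

0.543 mm^3/m


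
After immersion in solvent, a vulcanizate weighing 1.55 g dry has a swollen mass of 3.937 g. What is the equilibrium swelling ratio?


Q = W_swollen / W_dry
Q = 3.937 / 1.55
Q = 2.54

Q = 2.54


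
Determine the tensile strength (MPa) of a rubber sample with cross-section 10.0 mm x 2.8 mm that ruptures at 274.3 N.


Area = width * thickness = 10.0 * 2.8 = 28.0 mm^2
TS = force / area = 274.3 / 28.0 = 9.8 MPa

9.8 MPa


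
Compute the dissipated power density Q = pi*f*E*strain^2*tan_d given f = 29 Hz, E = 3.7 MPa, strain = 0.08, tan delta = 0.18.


Q = pi * f * E * strain^2 * tan_d
= pi * 29 * 3.7 * 0.08^2 * 0.18
= pi * 29 * 3.7 * 0.0064 * 0.18
= 0.3883

Q = 0.3883


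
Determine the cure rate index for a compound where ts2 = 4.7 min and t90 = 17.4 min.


CRI = 100 / (t90 - ts2)
= 100 / (17.4 - 4.7)
= 100 / 12.7
= 7.87 min^-1

7.87 min^-1


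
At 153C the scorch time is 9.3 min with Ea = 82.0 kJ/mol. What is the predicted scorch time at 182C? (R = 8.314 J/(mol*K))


Convert temperatures: T1 = 153 + 273.15 = 426.15 K, T2 = 182 + 273.15 = 455.15 K
ts2_new = 9.3 * exp(82000 / 8.314 * (1/455.15 - 1/426.15))
1/T2 - 1/T1 = -1.4951e-04
ts2_new = 2.13 min

2.13 min


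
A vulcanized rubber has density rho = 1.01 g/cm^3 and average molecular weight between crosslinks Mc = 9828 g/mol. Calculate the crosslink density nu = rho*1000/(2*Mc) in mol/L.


nu = rho * 1000 / (2 * Mc)
nu = 1.01 * 1000 / (2 * 9828)
nu = 1010.0 / 19656
nu = 0.0514 mol/L

0.0514 mol/L


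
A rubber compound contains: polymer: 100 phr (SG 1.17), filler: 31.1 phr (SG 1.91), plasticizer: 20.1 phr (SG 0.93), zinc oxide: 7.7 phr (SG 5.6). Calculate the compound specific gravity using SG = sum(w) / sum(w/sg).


Sum of weights = 158.9
Volume contributions:
  polymer: 100/1.17 = 85.4701
  filler: 31.1/1.91 = 16.2827
  plasticizer: 20.1/0.93 = 21.6129
  zinc oxide: 7.7/5.6 = 1.3750
Sum of volumes = 124.7407
SG = 158.9 / 124.7407 = 1.274

SG = 1.274


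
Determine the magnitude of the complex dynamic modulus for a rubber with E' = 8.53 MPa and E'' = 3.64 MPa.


|E*| = sqrt(E'^2 + E''^2)
= sqrt(8.53^2 + 3.64^2)
= sqrt(72.7609 + 13.2496)
= 9.274 MPa

9.274 MPa


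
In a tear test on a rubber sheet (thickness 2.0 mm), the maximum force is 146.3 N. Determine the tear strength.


Tear strength = force / thickness
= 146.3 / 2.0
= 73.15 N/mm

73.15 N/mm


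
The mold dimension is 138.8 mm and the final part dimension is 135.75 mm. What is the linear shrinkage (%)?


Shrinkage = (mold - part) / mold * 100
= (138.8 - 135.75) / 138.8 * 100
= 3.05 / 138.8 * 100
= 2.2%

2.2%


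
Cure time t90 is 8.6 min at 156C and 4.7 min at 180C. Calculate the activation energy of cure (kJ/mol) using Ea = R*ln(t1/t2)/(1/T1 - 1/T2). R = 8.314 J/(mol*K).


T1 = 429.15 K, T2 = 453.15 K
1/T1 - 1/T2 = 1.2341e-04
ln(t1/t2) = ln(8.6/4.7) = 0.6042
Ea = 8.314 * 0.6042 / 1.2341e-04 = 40703.3712 J/mol
Ea = 40.7 kJ/mol

40.7 kJ/mol


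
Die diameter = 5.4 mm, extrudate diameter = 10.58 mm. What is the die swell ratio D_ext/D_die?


Die swell ratio = D_extrudate / D_die
= 10.58 / 5.4
= 1.959

Die swell = 1.959


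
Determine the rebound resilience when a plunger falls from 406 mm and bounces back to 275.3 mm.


Resilience = h_rebound / h_drop * 100
= 275.3 / 406 * 100
= 67.8%

67.8%


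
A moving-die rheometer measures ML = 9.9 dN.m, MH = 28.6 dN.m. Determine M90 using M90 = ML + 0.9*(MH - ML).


M90 = ML + 0.9 * (MH - ML)
M90 = 9.9 + 0.9 * (28.6 - 9.9)
M90 = 9.9 + 0.9 * 18.7
M90 = 26.73 dN.m

26.73 dN.m


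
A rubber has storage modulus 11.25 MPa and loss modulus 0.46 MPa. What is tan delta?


tan delta = E'' / E'
= 0.46 / 11.25
= 0.0409

tan delta = 0.0409


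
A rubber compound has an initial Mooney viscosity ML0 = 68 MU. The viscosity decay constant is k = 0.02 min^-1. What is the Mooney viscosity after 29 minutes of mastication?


ML = ML0 * exp(-k * t)
ML = 68 * exp(-0.02 * 29)
ML = 68 * 0.5599
ML = 38.07 MU

38.07 MU


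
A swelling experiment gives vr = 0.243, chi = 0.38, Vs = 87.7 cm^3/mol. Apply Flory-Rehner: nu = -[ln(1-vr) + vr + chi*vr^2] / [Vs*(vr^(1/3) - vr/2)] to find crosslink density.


ln(1 - vr) = ln(1 - 0.243) = -0.2784
Numerator = -((-0.2784) + 0.243 + 0.38 * 0.243^2) = 0.0130
Denominator = 87.7 * (0.243^(1/3) - 0.243/2) = 44.0715
nu = 0.0130 / 44.0715 = 2.9392e-04 mol/cm^3

2.9392e-04 mol/cm^3
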